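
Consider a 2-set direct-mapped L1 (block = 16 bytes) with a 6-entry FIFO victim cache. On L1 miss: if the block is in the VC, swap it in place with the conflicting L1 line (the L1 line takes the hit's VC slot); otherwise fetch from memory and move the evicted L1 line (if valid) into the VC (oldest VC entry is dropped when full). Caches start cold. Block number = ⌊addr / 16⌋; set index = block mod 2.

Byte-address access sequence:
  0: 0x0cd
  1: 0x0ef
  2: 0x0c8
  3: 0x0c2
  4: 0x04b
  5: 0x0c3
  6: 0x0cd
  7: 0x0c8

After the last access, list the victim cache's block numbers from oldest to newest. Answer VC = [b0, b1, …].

0: 0xcd (blk 12, set 0) → MISS  vc=[]
1: 0xef (blk 14, set 0) → MISS  vc=[12]
2: 0xc8 (blk 12, set 0) → VC-HIT  vc=[14]
3: 0xc2 (blk 12, set 0) → L1-HIT  vc=[14]
4: 0x4b (blk 4, set 0) → MISS  vc=[14, 12]
5: 0xc3 (blk 12, set 0) → VC-HIT  vc=[14, 4]
6: 0xcd (blk 12, set 0) → L1-HIT  vc=[14, 4]
7: 0xc8 (blk 12, set 0) → L1-HIT  vc=[14, 4]

VC = [14, 4]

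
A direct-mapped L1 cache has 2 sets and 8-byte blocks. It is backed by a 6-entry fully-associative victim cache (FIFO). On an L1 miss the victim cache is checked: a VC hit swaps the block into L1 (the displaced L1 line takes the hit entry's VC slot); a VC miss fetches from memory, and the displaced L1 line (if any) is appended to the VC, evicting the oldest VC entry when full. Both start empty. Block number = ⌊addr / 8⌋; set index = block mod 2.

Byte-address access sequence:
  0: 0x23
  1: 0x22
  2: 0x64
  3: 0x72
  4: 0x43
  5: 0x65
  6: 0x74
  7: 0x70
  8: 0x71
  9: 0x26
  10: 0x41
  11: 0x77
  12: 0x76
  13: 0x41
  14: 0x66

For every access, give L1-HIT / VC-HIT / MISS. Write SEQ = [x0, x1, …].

SEQ = [MISS, L1-HIT, MISS, MISS, MISS, VC-HIT, VC-HIT, L1-HIT, L1-HIT, VC-HIT, VC-HIT, VC-HIT, L1-HIT, VC-HIT, VC-HIT]

  [0] addr=0x23 blk=4 s=0: MISS | VC []
  [1] addr=0x22 blk=4 s=0: L1-HIT | VC []
  [2] addr=0x64 blk=12 s=0: MISS | VC [4]
  [3] addr=0x72 blk=14 s=0: MISS | VC [4, 12]
  [4] addr=0x43 blk=8 s=0: MISS | VC [4, 12, 14]
  [5] addr=0x65 blk=12 s=0: VC-HIT | VC [4, 8, 14]
  [6] addr=0x74 blk=14 s=0: VC-HIT | VC [4, 8, 12]
  [7] addr=0x70 blk=14 s=0: L1-HIT | VC [4, 8, 12]
  [8] addr=0x71 blk=14 s=0: L1-HIT | VC [4, 8, 12]
  [9] addr=0x26 blk=4 s=0: VC-HIT | VC [14, 8, 12]
  [10] addr=0x41 blk=8 s=0: VC-HIT | VC [14, 4, 12]
  [11] addr=0x77 blk=14 s=0: VC-HIT | VC [8, 4, 12]
  [12] addr=0x76 blk=14 s=0: L1-HIT | VC [8, 4, 12]
  [13] addr=0x41 blk=8 s=0: VC-HIT | VC [14, 4, 12]
  [14] addr=0x66 blk=12 s=0: VC-HIT | VC [14, 4, 8]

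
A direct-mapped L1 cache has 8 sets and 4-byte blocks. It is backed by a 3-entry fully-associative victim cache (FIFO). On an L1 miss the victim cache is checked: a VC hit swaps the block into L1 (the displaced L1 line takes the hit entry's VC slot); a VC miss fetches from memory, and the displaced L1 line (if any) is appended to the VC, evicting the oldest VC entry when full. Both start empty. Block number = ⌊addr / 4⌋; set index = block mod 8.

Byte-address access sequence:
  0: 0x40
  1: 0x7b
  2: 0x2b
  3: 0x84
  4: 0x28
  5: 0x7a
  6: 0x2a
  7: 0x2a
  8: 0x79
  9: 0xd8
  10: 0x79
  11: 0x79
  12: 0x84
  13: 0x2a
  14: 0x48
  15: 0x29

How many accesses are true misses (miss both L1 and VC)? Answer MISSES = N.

MISSES = 6

  [0] addr=0x40 blk=16 s=0: MISS | VC []
  [1] addr=0x7b blk=30 s=6: MISS | VC []
  [2] addr=0x2b blk=10 s=2: MISS | VC []
  [3] addr=0x84 blk=33 s=1: MISS | VC []
  [4] addr=0x28 blk=10 s=2: L1-HIT | VC []
  [5] addr=0x7a blk=30 s=6: L1-HIT | VC []
  [6] addr=0x2a blk=10 s=2: L1-HIT | VC []
  [7] addr=0x2a blk=10 s=2: L1-HIT | VC []
  [8] addr=0x79 blk=30 s=6: L1-HIT | VC []
  [9] addr=0xd8 blk=54 s=6: MISS | VC [30]
  [10] addr=0x79 blk=30 s=6: VC-HIT | VC [54]
  [11] addr=0x79 blk=30 s=6: L1-HIT | VC [54]
  [12] addr=0x84 blk=33 s=1: L1-HIT | VC [54]
  [13] addr=0x2a blk=10 s=2: L1-HIT | VC [54]
  [14] addr=0x48 blk=18 s=2: MISS | VC [54, 10]
  [15] addr=0x29 blk=10 s=2: VC-HIT | VC [54, 18]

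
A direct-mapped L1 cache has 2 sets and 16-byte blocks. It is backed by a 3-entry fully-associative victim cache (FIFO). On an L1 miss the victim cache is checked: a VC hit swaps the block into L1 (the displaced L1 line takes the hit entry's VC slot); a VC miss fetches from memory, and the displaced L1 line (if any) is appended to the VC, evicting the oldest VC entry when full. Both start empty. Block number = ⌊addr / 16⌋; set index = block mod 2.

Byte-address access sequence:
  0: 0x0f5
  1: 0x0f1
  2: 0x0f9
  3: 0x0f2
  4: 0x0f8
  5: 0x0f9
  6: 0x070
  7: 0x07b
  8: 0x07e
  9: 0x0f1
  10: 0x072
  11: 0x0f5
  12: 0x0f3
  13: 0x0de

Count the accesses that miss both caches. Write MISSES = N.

  [0] addr=0xf5 blk=15 s=1: MISS | VC []
  [1] addr=0xf1 blk=15 s=1: L1-HIT | VC []
  [2] addr=0xf9 blk=15 s=1: L1-HIT | VC []
  [3] addr=0xf2 blk=15 s=1: L1-HIT | VC []
  [4] addr=0xf8 blk=15 s=1: L1-HIT | VC []
  [5] addr=0xf9 blk=15 s=1: L1-HIT | VC []
  [6] addr=0x70 blk=7 s=1: MISS | VC [15]
  [7] addr=0x7b blk=7 s=1: L1-HIT | VC [15]
  [8] addr=0x7e blk=7 s=1: L1-HIT | VC [15]
  [9] addr=0xf1 blk=15 s=1: VC-HIT | VC [7]
  [10] addr=0x72 blk=7 s=1: VC-HIT | VC [15]
  [11] addr=0xf5 blk=15 s=1: VC-HIT | VC [7]
  [12] addr=0xf3 blk=15 s=1: L1-HIT | VC [7]
  [13] addr=0xde blk=13 s=1: MISS | VC [7, 15]

MISSES = 3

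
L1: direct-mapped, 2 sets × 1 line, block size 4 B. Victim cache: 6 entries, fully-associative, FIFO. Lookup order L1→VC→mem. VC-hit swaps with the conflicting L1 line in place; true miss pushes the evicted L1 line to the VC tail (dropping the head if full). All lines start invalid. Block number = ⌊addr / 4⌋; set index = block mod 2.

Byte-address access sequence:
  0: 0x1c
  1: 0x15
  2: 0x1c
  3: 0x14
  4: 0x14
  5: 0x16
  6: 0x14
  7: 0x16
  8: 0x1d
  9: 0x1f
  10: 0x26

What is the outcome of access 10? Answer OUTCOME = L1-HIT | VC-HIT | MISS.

OUTCOME = MISS

0: 0x1c (blk 7, set 1) → MISS  vc=[]
1: 0x15 (blk 5, set 1) → MISS  vc=[7]
2: 0x1c (blk 7, set 1) → VC-HIT  vc=[5]
3: 0x14 (blk 5, set 1) → VC-HIT  vc=[7]
4: 0x14 (blk 5, set 1) → L1-HIT  vc=[7]
5: 0x16 (blk 5, set 1) → L1-HIT  vc=[7]
6: 0x14 (blk 5, set 1) → L1-HIT  vc=[7]
7: 0x16 (blk 5, set 1) → L1-HIT  vc=[7]
8: 0x1d (blk 7, set 1) → VC-HIT  vc=[5]
9: 0x1f (blk 7, set 1) → L1-HIT  vc=[5]
10: 0x26 (blk 9, set 1) → MISS  vc=[5, 7]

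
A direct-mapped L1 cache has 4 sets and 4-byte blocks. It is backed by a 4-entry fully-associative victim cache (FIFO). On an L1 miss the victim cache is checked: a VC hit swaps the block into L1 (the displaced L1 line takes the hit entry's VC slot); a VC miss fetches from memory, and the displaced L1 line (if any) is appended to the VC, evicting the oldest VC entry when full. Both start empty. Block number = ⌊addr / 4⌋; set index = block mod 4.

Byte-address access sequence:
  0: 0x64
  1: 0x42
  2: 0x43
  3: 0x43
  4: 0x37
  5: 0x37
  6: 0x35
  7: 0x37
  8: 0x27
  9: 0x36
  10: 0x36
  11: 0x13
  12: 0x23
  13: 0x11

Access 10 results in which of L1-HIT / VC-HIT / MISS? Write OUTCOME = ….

  [0] addr=0x64 blk=25 s=1: MISS | VC []
  [1] addr=0x42 blk=16 s=0: MISS | VC []
  [2] addr=0x43 blk=16 s=0: L1-HIT | VC []
  [3] addr=0x43 blk=16 s=0: L1-HIT | VC []
  [4] addr=0x37 blk=13 s=1: MISS | VC [25]
  [5] addr=0x37 blk=13 s=1: L1-HIT | VC [25]
  [6] addr=0x35 blk=13 s=1: L1-HIT | VC [25]
  [7] addr=0x37 blk=13 s=1: L1-HIT | VC [25]
  [8] addr=0x27 blk=9 s=1: MISS | VC [25, 13]
  [9] addr=0x36 blk=13 s=1: VC-HIT | VC [25, 9]
  [10] addr=0x36 blk=13 s=1: L1-HIT | VC [25, 9]
  [11] addr=0x13 blk=4 s=0: MISS | VC [25, 9, 16]
  [12] addr=0x23 blk=8 s=0: MISS | VC [25, 9, 16, 4]
  [13] addr=0x11 blk=4 s=0: VC-HIT | VC [25, 9, 16, 8]

OUTCOME = L1-HIT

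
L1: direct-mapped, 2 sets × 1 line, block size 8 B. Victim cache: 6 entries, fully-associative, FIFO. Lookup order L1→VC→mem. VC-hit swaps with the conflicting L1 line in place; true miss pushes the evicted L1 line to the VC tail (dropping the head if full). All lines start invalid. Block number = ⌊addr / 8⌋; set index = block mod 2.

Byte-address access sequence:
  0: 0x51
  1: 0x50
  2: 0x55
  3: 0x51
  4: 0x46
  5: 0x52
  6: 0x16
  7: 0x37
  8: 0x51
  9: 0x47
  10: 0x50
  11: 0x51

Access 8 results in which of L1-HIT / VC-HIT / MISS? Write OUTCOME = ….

#0 0x51→b10/s0 MISS; vc=[]
#1 0x50→b10/s0 L1-HIT; vc=[]
#2 0x55→b10/s0 L1-HIT; vc=[]
#3 0x51→b10/s0 L1-HIT; vc=[]
#4 0x46→b8/s0 MISS; vc=[10]
#5 0x52→b10/s0 VC-HIT; vc=[8]
#6 0x16→b2/s0 MISS; vc=[8,10]
#7 0x37→b6/s0 MISS; vc=[8,10,2]
#8 0x51→b10/s0 VC-HIT; vc=[8,6,2]
#9 0x47→b8/s0 VC-HIT; vc=[10,6,2]
#10 0x50→b10/s0 VC-HIT; vc=[8,6,2]
#11 0x51→b10/s0 L1-HIT; vc=[8,6,2]

OUTCOME = VC-HIT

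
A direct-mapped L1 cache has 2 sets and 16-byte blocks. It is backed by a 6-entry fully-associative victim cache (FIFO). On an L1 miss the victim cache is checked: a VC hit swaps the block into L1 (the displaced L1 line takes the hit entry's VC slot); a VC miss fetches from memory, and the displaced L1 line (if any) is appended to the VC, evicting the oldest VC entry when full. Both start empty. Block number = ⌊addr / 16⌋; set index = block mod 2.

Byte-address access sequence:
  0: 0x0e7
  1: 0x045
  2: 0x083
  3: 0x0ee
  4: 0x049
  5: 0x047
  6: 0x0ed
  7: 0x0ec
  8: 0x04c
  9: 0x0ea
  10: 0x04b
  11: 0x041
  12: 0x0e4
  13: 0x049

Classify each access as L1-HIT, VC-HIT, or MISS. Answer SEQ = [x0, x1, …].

  [0] addr=0xe7 blk=14 s=0: MISS | VC []
  [1] addr=0x45 blk=4 s=0: MISS | VC [14]
  [2] addr=0x83 blk=8 s=0: MISS | VC [14, 4]
  [3] addr=0xee blk=14 s=0: VC-HIT | VC [8, 4]
  [4] addr=0x49 blk=4 s=0: VC-HIT | VC [8, 14]
  [5] addr=0x47 blk=4 s=0: L1-HIT | VC [8, 14]
  [6] addr=0xed blk=14 s=0: VC-HIT | VC [8, 4]
  [7] addr=0xec blk=14 s=0: L1-HIT | VC [8, 4]
  [8] addr=0x4c blk=4 s=0: VC-HIT | VC [8, 14]
  [9] addr=0xea blk=14 s=0: VC-HIT | VC [8, 4]
  [10] addr=0x4b blk=4 s=0: VC-HIT | VC [8, 14]
  [11] addr=0x41 blk=4 s=0: L1-HIT | VC [8, 14]
  [12] addr=0xe4 blk=14 s=0: VC-HIT | VC [8, 4]
  [13] addr=0x49 blk=4 s=0: VC-HIT | VC [8, 14]

SEQ = [MISS, MISS, MISS, VC-HIT, VC-HIT, L1-HIT, VC-HIT, L1-HIT, VC-HIT, VC-HIT, VC-HIT, L1-HIT, VC-HIT, VC-HIT]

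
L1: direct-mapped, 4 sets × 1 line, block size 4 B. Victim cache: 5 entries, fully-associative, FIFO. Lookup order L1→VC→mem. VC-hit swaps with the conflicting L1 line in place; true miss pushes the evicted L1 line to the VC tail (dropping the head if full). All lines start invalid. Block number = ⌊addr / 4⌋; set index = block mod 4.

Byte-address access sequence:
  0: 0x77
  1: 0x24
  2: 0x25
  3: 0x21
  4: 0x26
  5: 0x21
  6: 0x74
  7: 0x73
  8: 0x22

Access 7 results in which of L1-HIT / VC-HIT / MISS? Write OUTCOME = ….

  [0] addr=0x77 blk=29 s=1: MISS | VC []
  [1] addr=0x24 blk=9 s=1: MISS | VC [29]
  [2] addr=0x25 blk=9 s=1: L1-HIT | VC [29]
  [3] addr=0x21 blk=8 s=0: MISS | VC [29]
  [4] addr=0x26 blk=9 s=1: L1-HIT | VC [29]
  [5] addr=0x21 blk=8 s=0: L1-HIT | VC [29]
  [6] addr=0x74 blk=29 s=1: VC-HIT | VC [9]
  [7] addr=0x73 blk=28 s=0: MISS | VC [9, 8]
  [8] addr=0x22 blk=8 s=0: VC-HIT | VC [9, 28]

OUTCOME = MISS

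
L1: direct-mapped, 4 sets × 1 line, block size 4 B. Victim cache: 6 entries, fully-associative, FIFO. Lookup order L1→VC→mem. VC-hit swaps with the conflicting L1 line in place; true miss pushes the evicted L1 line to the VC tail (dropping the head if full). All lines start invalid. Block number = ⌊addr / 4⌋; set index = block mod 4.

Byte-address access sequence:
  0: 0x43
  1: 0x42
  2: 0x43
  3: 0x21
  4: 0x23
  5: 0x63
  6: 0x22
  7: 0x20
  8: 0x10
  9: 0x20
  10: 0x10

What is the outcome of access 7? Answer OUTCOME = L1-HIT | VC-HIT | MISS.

OUTCOME = L1-HIT

#0 0x43→b16/s0 MISS; vc=[]
#1 0x42→b16/s0 L1-HIT; vc=[]
#2 0x43→b16/s0 L1-HIT; vc=[]
#3 0x21→b8/s0 MISS; vc=[16]
#4 0x23→b8/s0 L1-HIT; vc=[16]
#5 0x63→b24/s0 MISS; vc=[16,8]
#6 0x22→b8/s0 VC-HIT; vc=[16,24]
#7 0x20→b8/s0 L1-HIT; vc=[16,24]
#8 0x10→b4/s0 MISS; vc=[16,24,8]
#9 0x20→b8/s0 VC-HIT; vc=[16,24,4]
#10 0x10→b4/s0 VC-HIT; vc=[16,24,8]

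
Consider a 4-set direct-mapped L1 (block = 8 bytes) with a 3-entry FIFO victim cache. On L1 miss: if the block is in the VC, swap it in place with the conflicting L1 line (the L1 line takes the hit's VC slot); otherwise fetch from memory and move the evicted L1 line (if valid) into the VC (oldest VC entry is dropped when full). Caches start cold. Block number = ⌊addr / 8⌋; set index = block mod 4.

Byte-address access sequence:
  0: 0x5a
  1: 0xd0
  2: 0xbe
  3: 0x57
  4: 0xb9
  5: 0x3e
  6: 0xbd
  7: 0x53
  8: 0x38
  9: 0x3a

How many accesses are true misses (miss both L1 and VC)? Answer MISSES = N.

#0 0x5a→b11/s3 MISS; vc=[]
#1 0xd0→b26/s2 MISS; vc=[]
#2 0xbe→b23/s3 MISS; vc=[11]
#3 0x57→b10/s2 MISS; vc=[11,26]
#4 0xb9→b23/s3 L1-HIT; vc=[11,26]
#5 0x3e→b7/s3 MISS; vc=[11,26,23]
#6 0xbd→b23/s3 VC-HIT; vc=[11,26,7]
#7 0x53→b10/s2 L1-HIT; vc=[11,26,7]
#8 0x38→b7/s3 VC-HIT; vc=[11,26,23]
#9 0x3a→b7/s3 L1-HIT; vc=[11,26,23]

MISSES = 5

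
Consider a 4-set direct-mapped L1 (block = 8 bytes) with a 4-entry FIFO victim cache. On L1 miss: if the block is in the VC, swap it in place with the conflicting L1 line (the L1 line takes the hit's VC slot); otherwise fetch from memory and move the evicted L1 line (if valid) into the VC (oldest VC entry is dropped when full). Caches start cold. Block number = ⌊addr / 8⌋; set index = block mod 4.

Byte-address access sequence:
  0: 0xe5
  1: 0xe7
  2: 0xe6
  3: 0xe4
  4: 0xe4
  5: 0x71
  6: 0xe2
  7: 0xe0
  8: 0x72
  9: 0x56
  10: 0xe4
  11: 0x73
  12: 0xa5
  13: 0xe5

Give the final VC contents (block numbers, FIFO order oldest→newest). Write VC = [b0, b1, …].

#0 0xe5→b28/s0 MISS; vc=[]
#1 0xe7→b28/s0 L1-HIT; vc=[]
#2 0xe6→b28/s0 L1-HIT; vc=[]
#3 0xe4→b28/s0 L1-HIT; vc=[]
#4 0xe4→b28/s0 L1-HIT; vc=[]
#5 0x71→b14/s2 MISS; vc=[]
#6 0xe2→b28/s0 L1-HIT; vc=[]
#7 0xe0→b28/s0 L1-HIT; vc=[]
#8 0x72→b14/s2 L1-HIT; vc=[]
#9 0x56→b10/s2 MISS; vc=[14]
#10 0xe4→b28/s0 L1-HIT; vc=[14]
#11 0x73→b14/s2 VC-HIT; vc=[10]
#12 0xa5→b20/s0 MISS; vc=[10,28]
#13 0xe5→b28/s0 VC-HIT; vc=[10,20]

VC = [10, 20]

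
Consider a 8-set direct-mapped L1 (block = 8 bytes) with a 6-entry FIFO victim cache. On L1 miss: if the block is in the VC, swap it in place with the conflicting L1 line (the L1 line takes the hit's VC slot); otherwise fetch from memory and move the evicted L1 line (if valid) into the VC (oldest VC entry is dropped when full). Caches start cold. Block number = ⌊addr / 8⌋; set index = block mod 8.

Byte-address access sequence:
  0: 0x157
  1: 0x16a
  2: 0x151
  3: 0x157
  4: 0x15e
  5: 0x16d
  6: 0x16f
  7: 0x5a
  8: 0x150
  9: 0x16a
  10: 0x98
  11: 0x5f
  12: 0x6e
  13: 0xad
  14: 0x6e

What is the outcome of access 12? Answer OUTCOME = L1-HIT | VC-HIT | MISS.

OUTCOME = MISS

#0 0x157→b42/s2 MISS; vc=[]
#1 0x16a→b45/s5 MISS; vc=[]
#2 0x151→b42/s2 L1-HIT; vc=[]
#3 0x157→b42/s2 L1-HIT; vc=[]
#4 0x15e→b43/s3 MISS; vc=[]
#5 0x16d→b45/s5 L1-HIT; vc=[]
#6 0x16f→b45/s5 L1-HIT; vc=[]
#7 0x5a→b11/s3 MISS; vc=[43]
#8 0x150→b42/s2 L1-HIT; vc=[43]
#9 0x16a→b45/s5 L1-HIT; vc=[43]
#10 0x98→b19/s3 MISS; vc=[43,11]
#11 0x5f→b11/s3 VC-HIT; vc=[43,19]
#12 0x6e→b13/s5 MISS; vc=[43,19,45]
#13 0xad→b21/s5 MISS; vc=[43,19,45,13]
#14 0x6e→b13/s5 VC-HIT; vc=[43,19,45,21]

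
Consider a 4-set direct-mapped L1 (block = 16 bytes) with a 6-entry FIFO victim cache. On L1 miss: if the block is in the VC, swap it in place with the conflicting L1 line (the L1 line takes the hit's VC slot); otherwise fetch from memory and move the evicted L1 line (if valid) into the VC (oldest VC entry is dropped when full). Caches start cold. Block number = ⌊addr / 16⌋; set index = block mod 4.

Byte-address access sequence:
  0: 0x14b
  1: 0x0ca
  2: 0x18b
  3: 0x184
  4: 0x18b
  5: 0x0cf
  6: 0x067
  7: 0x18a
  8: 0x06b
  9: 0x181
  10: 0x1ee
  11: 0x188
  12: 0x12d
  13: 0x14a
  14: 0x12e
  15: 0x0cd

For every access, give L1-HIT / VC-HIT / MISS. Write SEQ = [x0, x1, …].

  [0] addr=0x14b blk=20 s=0: MISS | VC []
  [1] addr=0xca blk=12 s=0: MISS | VC [20]
  [2] addr=0x18b blk=24 s=0: MISS | VC [20, 12]
  [3] addr=0x184 blk=24 s=0: L1-HIT | VC [20, 12]
  [4] addr=0x18b blk=24 s=0: L1-HIT | VC [20, 12]
  [5] addr=0xcf blk=12 s=0: VC-HIT | VC [20, 24]
  [6] addr=0x67 blk=6 s=2: MISS | VC [20, 24]
  [7] addr=0x18a blk=24 s=0: VC-HIT | VC [20, 12]
  [8] addr=0x6b blk=6 s=2: L1-HIT | VC [20, 12]
  [9] addr=0x181 blk=24 s=0: L1-HIT | VC [20, 12]
  [10] addr=0x1ee blk=30 s=2: MISS | VC [20, 12, 6]
  [11] addr=0x188 blk=24 s=0: L1-HIT | VC [20, 12, 6]
  [12] addr=0x12d blk=18 s=2: MISS | VC [20, 12, 6, 30]
  [13] addr=0x14a blk=20 s=0: VC-HIT | VC [24, 12, 6, 30]
  [14] addr=0x12e blk=18 s=2: L1-HIT | VC [24, 12, 6, 30]
  [15] addr=0xcd blk=12 s=0: VC-HIT | VC [24, 20, 6, 30]

SEQ = [MISS, MISS, MISS, L1-HIT, L1-HIT, VC-HIT, MISS, VC-HIT, L1-HIT, L1-HIT, MISS, L1-HIT, MISS, VC-HIT, L1-HIT, VC-HIT]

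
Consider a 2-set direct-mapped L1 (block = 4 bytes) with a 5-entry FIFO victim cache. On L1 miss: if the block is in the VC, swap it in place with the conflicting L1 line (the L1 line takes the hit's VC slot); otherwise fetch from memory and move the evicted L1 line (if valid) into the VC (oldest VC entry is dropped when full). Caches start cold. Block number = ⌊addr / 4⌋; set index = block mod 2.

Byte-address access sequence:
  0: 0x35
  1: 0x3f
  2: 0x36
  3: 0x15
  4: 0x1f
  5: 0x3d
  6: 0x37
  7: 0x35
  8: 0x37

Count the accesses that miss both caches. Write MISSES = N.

0: 0x35 (blk 13, set 1) → MISS  vc=[]
1: 0x3f (blk 15, set 1) → MISS  vc=[13]
2: 0x36 (blk 13, set 1) → VC-HIT  vc=[15]
3: 0x15 (blk 5, set 1) → MISS  vc=[15, 13]
4: 0x1f (blk 7, set 1) → MISS  vc=[15, 13, 5]
5: 0x3d (blk 15, set 1) → VC-HIT  vc=[7, 13, 5]
6: 0x37 (blk 13, set 1) → VC-HIT  vc=[7, 15, 5]
7: 0x35 (blk 13, set 1) → L1-HIT  vc=[7, 15, 5]
8: 0x37 (blk 13, set 1) → L1-HIT  vc=[7, 15, 5]

MISSES = 4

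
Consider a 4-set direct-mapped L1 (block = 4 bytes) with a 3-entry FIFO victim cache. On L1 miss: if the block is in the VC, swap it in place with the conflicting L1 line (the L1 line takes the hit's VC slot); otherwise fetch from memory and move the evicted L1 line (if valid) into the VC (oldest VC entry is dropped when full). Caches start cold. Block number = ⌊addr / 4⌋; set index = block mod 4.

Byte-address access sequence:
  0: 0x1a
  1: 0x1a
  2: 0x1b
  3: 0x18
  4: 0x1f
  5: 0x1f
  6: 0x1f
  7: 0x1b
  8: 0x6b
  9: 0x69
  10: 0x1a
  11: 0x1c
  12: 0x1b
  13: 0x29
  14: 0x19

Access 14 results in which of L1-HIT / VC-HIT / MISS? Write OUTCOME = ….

#0 0x1a→b6/s2 MISS; vc=[]
#1 0x1a→b6/s2 L1-HIT; vc=[]
#2 0x1b→b6/s2 L1-HIT; vc=[]
#3 0x18→b6/s2 L1-HIT; vc=[]
#4 0x1f→b7/s3 MISS; vc=[]
#5 0x1f→b7/s3 L1-HIT; vc=[]
#6 0x1f→b7/s3 L1-HIT; vc=[]
#7 0x1b→b6/s2 L1-HIT; vc=[]
#8 0x6b→b26/s2 MISS; vc=[6]
#9 0x69→b26/s2 L1-HIT; vc=[6]
#10 0x1a→b6/s2 VC-HIT; vc=[26]
#11 0x1c→b7/s3 L1-HIT; vc=[26]
#12 0x1b→b6/s2 L1-HIT; vc=[26]
#13 0x29→b10/s2 MISS; vc=[26,6]
#14 0x19→b6/s2 VC-HIT; vc=[26,10]

OUTCOME = VC-HIT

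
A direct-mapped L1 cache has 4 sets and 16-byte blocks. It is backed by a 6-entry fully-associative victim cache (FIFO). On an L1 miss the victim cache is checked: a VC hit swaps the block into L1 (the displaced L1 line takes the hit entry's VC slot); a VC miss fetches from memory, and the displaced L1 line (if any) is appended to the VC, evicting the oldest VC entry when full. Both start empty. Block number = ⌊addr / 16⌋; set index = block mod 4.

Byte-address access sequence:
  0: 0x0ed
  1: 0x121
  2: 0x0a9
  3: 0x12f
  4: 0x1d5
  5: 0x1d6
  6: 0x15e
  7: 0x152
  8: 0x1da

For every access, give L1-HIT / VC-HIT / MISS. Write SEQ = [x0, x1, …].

SEQ = [MISS, MISS, MISS, VC-HIT, MISS, L1-HIT, MISS, L1-HIT, VC-HIT]

0: 0xed (blk 14, set 2) → MISS  vc=[]
1: 0x121 (blk 18, set 2) → MISS  vc=[14]
2: 0xa9 (blk 10, set 2) → MISS  vc=[14, 18]
3: 0x12f (blk 18, set 2) → VC-HIT  vc=[14, 10]
4: 0x1d5 (blk 29, set 1) → MISS  vc=[14, 10]
5: 0x1d6 (blk 29, set 1) → L1-HIT  vc=[14, 10]
6: 0x15e (blk 21, set 1) → MISS  vc=[14, 10, 29]
7: 0x152 (blk 21, set 1) → L1-HIT  vc=[14, 10, 29]
8: 0x1da (blk 29, set 1) → VC-HIT  vc=[14, 10, 21]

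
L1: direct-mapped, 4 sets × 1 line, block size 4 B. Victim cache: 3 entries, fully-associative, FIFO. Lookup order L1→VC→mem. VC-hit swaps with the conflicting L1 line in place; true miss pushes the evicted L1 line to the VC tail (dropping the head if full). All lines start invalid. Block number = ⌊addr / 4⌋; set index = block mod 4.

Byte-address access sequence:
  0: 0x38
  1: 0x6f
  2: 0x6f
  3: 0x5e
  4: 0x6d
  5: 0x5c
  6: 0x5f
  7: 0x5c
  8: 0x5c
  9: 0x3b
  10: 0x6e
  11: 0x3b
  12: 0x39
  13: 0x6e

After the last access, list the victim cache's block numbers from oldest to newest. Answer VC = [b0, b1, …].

VC = [23]

0: 0x38 (blk 14, set 2) → MISS  vc=[]
1: 0x6f (blk 27, set 3) → MISS  vc=[]
2: 0x6f (blk 27, set 3) → L1-HIT  vc=[]
3: 0x5e (blk 23, set 3) → MISS  vc=[27]
4: 0x6d (blk 27, set 3) → VC-HIT  vc=[23]
5: 0x5c (blk 23, set 3) → VC-HIT  vc=[27]
6: 0x5f (blk 23, set 3) → L1-HIT  vc=[27]
7: 0x5c (blk 23, set 3) → L1-HIT  vc=[27]
8: 0x5c (blk 23, set 3) → L1-HIT  vc=[27]
9: 0x3b (blk 14, set 2) → L1-HIT  vc=[27]
10: 0x6e (blk 27, set 3) → VC-HIT  vc=[23]
11: 0x3b (blk 14, set 2) → L1-HIT  vc=[23]
12: 0x39 (blk 14, set 2) → L1-HIT  vc=[23]
13: 0x6e (blk 27, set 3) → L1-HIT  vc=[23]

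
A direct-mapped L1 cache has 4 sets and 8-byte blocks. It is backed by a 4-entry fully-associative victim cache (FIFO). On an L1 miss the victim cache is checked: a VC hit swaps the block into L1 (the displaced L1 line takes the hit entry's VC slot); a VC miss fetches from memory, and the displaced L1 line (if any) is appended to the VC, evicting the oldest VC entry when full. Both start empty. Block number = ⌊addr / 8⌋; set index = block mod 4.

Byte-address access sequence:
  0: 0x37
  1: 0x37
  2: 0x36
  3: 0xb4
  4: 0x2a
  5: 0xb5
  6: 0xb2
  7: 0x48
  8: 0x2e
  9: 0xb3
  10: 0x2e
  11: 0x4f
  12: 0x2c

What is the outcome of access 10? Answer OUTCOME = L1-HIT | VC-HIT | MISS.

OUTCOME = L1-HIT

  [0] addr=0x37 blk=6 s=2: MISS | VC []
  [1] addr=0x37 blk=6 s=2: L1-HIT | VC []
  [2] addr=0x36 blk=6 s=2: L1-HIT | VC []
  [3] addr=0xb4 blk=22 s=2: MISS | VC [6]
  [4] addr=0x2a blk=5 s=1: MISS | VC [6]
  [5] addr=0xb5 blk=22 s=2: L1-HIT | VC [6]
  [6] addr=0xb2 blk=22 s=2: L1-HIT | VC [6]
  [7] addr=0x48 blk=9 s=1: MISS | VC [6, 5]
  [8] addr=0x2e blk=5 s=1: VC-HIT | VC [6, 9]
  [9] addr=0xb3 blk=22 s=2: L1-HIT | VC [6, 9]
  [10] addr=0x2e blk=5 s=1: L1-HIT | VC [6, 9]
  [11] addr=0x4f blk=9 s=1: VC-HIT | VC [6, 5]
  [12] addr=0x2c blk=5 s=1: VC-HIT | VC [6, 9]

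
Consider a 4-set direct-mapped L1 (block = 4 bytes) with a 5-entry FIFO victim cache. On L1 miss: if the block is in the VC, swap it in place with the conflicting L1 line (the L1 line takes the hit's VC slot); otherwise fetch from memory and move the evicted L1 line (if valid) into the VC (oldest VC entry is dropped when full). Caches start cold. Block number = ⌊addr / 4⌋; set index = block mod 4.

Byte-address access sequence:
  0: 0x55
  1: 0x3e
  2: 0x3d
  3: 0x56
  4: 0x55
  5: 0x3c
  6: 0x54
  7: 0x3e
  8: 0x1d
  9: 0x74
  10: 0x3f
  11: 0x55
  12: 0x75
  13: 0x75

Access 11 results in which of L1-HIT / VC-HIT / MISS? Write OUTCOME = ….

OUTCOME = VC-HIT

0: 0x55 (blk 21, set 1) → MISS  vc=[]
1: 0x3e (blk 15, set 3) → MISS  vc=[]
2: 0x3d (blk 15, set 3) → L1-HIT  vc=[]
3: 0x56 (blk 21, set 1) → L1-HIT  vc=[]
4: 0x55 (blk 21, set 1) → L1-HIT  vc=[]
5: 0x3c (blk 15, set 3) → L1-HIT  vc=[]
6: 0x54 (blk 21, set 1) → L1-HIT  vc=[]
7: 0x3e (blk 15, set 3) → L1-HIT  vc=[]
8: 0x1d (blk 7, set 3) → MISS  vc=[15]
9: 0x74 (blk 29, set 1) → MISS  vc=[15, 21]
10: 0x3f (blk 15, set 3) → VC-HIT  vc=[7, 21]
11: 0x55 (blk 21, set 1) → VC-HIT  vc=[7, 29]
12: 0x75 (blk 29, set 1) → VC-HIT  vc=[7, 21]
13: 0x75 (blk 29, set 1) → L1-HIT  vc=[7, 21]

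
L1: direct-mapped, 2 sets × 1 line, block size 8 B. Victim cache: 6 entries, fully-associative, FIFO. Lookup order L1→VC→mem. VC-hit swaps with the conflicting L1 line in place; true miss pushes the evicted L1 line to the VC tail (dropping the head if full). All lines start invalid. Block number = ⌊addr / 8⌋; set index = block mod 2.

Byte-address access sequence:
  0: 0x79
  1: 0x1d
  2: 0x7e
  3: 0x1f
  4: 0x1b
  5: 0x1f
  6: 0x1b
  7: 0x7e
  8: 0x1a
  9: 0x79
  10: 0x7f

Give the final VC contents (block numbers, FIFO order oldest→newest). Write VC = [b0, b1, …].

VC = [3]

0: 0x79 (blk 15, set 1) → MISS  vc=[]
1: 0x1d (blk 3, set 1) → MISS  vc=[15]
2: 0x7e (blk 15, set 1) → VC-HIT  vc=[3]
3: 0x1f (blk 3, set 1) → VC-HIT  vc=[15]
4: 0x1b (blk 3, set 1) → L1-HIT  vc=[15]
5: 0x1f (blk 3, set 1) → L1-HIT  vc=[15]
6: 0x1b (blk 3, set 1) → L1-HIT  vc=[15]
7: 0x7e (blk 15, set 1) → VC-HIT  vc=[3]
8: 0x1a (blk 3, set 1) → VC-HIT  vc=[15]
9: 0x79 (blk 15, set 1) → VC-HIT  vc=[3]
10: 0x7f (blk 15, set 1) → L1-HIT  vc=[3]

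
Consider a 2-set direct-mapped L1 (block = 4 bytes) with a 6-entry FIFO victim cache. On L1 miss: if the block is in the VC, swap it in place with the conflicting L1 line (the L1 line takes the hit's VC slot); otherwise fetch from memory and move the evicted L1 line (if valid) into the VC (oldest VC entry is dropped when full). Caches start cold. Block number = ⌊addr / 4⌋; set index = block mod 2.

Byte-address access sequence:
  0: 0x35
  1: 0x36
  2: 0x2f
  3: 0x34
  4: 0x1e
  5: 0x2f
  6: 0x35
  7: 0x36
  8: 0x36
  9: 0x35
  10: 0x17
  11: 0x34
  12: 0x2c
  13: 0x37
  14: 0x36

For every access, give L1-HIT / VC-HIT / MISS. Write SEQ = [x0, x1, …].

SEQ = [MISS, L1-HIT, MISS, VC-HIT, MISS, VC-HIT, VC-HIT, L1-HIT, L1-HIT, L1-HIT, MISS, VC-HIT, VC-HIT, VC-HIT, L1-HIT]

0: 0x35 (blk 13, set 1) → MISS  vc=[]
1: 0x36 (blk 13, set 1) → L1-HIT  vc=[]
2: 0x2f (blk 11, set 1) → MISS  vc=[13]
3: 0x34 (blk 13, set 1) → VC-HIT  vc=[11]
4: 0x1e (blk 7, set 1) → MISS  vc=[11, 13]
5: 0x2f (blk 11, set 1) → VC-HIT  vc=[7, 13]
6: 0x35 (blk 13, set 1) → VC-HIT  vc=[7, 11]
7: 0x36 (blk 13, set 1) → L1-HIT  vc=[7, 11]
8: 0x36 (blk 13, set 1) → L1-HIT  vc=[7, 11]
9: 0x35 (blk 13, set 1) → L1-HIT  vc=[7, 11]
10: 0x17 (blk 5, set 1) → MISS  vc=[7, 11, 13]
11: 0x34 (blk 13, set 1) → VC-HIT  vc=[7, 11, 5]
12: 0x2c (blk 11, set 1) → VC-HIT  vc=[7, 13, 5]
13: 0x37 (blk 13, set 1) → VC-HIT  vc=[7, 11, 5]
14: 0x36 (blk 13, set 1) → L1-HIT  vc=[7, 11, 5]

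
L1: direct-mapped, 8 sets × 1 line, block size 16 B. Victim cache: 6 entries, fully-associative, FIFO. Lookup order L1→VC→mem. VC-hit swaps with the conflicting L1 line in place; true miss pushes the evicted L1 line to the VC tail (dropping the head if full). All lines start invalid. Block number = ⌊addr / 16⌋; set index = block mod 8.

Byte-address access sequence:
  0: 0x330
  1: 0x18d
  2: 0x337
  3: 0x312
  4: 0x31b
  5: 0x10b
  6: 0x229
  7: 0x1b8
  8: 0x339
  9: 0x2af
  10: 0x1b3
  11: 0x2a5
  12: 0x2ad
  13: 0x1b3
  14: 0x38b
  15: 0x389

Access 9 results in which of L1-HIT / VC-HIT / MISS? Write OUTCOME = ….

0: 0x330 (blk 51, set 3) → MISS  vc=[]
1: 0x18d (blk 24, set 0) → MISS  vc=[]
2: 0x337 (blk 51, set 3) → L1-HIT  vc=[]
3: 0x312 (blk 49, set 1) → MISS  vc=[]
4: 0x31b (blk 49, set 1) → L1-HIT  vc=[]
5: 0x10b (blk 16, set 0) → MISS  vc=[24]
6: 0x229 (blk 34, set 2) → MISS  vc=[24]
7: 0x1b8 (blk 27, set 3) → MISS  vc=[24, 51]
8: 0x339 (blk 51, set 3) → VC-HIT  vc=[24, 27]
9: 0x2af (blk 42, set 2) → MISS  vc=[24, 27, 34]
10: 0x1b3 (blk 27, set 3) → VC-HIT  vc=[24, 51, 34]
11: 0x2a5 (blk 42, set 2) → L1-HIT  vc=[24, 51, 34]
12: 0x2ad (blk 42, set 2) → L1-HIT  vc=[24, 51, 34]
13: 0x1b3 (blk 27, set 3) → L1-HIT  vc=[24, 51, 34]
14: 0x38b (blk 56, set 0) → MISS  vc=[24, 51, 34, 16]
15: 0x389 (blk 56, set 0) → L1-HIT  vc=[24, 51, 34, 16]

OUTCOME = MISS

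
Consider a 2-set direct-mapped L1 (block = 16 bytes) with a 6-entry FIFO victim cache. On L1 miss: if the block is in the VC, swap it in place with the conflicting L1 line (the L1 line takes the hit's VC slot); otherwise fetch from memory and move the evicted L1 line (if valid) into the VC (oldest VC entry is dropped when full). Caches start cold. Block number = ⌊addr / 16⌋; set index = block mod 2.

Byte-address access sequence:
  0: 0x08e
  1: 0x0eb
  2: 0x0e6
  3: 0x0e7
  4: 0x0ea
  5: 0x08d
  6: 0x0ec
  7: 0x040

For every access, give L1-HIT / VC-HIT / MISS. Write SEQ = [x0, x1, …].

#0 0x8e→b8/s0 MISS; vc=[]
#1 0xeb→b14/s0 MISS; vc=[8]
#2 0xe6→b14/s0 L1-HIT; vc=[8]
#3 0xe7→b14/s0 L1-HIT; vc=[8]
#4 0xea→b14/s0 L1-HIT; vc=[8]
#5 0x8d→b8/s0 VC-HIT; vc=[14]
#6 0xec→b14/s0 VC-HIT; vc=[8]
#7 0x40→b4/s0 MISS; vc=[8,14]

SEQ = [MISS, MISS, L1-HIT, L1-HIT, L1-HIT, VC-HIT, VC-HIT, MISS]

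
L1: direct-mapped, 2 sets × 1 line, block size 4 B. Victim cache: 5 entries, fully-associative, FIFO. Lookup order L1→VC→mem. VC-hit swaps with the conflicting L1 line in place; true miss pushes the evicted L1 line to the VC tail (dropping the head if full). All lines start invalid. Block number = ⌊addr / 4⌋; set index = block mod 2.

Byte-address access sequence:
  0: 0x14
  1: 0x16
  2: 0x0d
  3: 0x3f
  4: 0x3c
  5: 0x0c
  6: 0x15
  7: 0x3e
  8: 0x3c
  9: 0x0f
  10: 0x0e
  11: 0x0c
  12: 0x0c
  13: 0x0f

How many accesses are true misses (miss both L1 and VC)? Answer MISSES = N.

  [0] addr=0x14 blk=5 s=1: MISS | VC []
  [1] addr=0x16 blk=5 s=1: L1-HIT | VC []
  [2] addr=0xd blk=3 s=1: MISS | VC [5]
  [3] addr=0x3f blk=15 s=1: MISS | VC [5, 3]
  [4] addr=0x3c blk=15 s=1: L1-HIT | VC [5, 3]
  [5] addr=0xc blk=3 s=1: VC-HIT | VC [5, 15]
  [6] addr=0x15 blk=5 s=1: VC-HIT | VC [3, 15]
  [7] addr=0x3e blk=15 s=1: VC-HIT | VC [3, 5]
  [8] addr=0x3c blk=15 s=1: L1-HIT | VC [3, 5]
  [9] addr=0xf blk=3 s=1: VC-HIT | VC [15, 5]
  [10] addr=0xe blk=3 s=1: L1-HIT | VC [15, 5]
  [11] addr=0xc blk=3 s=1: L1-HIT | VC [15, 5]
  [12] addr=0xc blk=3 s=1: L1-HIT | VC [15, 5]
  [13] addr=0xf blk=3 s=1: L1-HIT | VC [15, 5]

MISSES = 3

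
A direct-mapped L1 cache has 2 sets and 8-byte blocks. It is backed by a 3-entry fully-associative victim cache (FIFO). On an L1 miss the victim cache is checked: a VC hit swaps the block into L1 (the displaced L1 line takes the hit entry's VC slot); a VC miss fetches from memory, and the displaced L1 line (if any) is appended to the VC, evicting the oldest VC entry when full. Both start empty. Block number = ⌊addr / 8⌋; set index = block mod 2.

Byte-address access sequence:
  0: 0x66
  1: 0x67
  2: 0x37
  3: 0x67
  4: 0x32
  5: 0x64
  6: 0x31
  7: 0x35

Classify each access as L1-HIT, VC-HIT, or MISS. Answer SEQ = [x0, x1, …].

SEQ = [MISS, L1-HIT, MISS, VC-HIT, VC-HIT, VC-HIT, VC-HIT, L1-HIT]

0: 0x66 (blk 12, set 0) → MISS  vc=[]
1: 0x67 (blk 12, set 0) → L1-HIT  vc=[]
2: 0x37 (blk 6, set 0) → MISS  vc=[12]
3: 0x67 (blk 12, set 0) → VC-HIT  vc=[6]
4: 0x32 (blk 6, set 0) → VC-HIT  vc=[12]
5: 0x64 (blk 12, set 0) → VC-HIT  vc=[6]
6: 0x31 (blk 6, set 0) → VC-HIT  vc=[12]
7: 0x35 (blk 6, set 0) → L1-HIT  vc=[12]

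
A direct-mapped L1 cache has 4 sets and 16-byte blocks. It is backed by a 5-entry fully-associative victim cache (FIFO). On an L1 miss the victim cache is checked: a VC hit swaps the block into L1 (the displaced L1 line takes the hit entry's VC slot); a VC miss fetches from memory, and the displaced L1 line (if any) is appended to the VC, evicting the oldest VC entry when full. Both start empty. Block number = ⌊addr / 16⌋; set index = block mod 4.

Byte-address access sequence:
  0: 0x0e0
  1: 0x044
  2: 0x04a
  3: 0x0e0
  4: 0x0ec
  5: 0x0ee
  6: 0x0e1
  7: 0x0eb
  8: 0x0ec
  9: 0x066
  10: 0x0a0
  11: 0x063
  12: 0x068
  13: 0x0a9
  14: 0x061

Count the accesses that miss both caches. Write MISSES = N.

0: 0xe0 (blk 14, set 2) → MISS  vc=[]
1: 0x44 (blk 4, set 0) → MISS  vc=[]
2: 0x4a (blk 4, set 0) → L1-HIT  vc=[]
3: 0xe0 (blk 14, set 2) → L1-HIT  vc=[]
4: 0xec (blk 14, set 2) → L1-HIT  vc=[]
5: 0xee (blk 14, set 2) → L1-HIT  vc=[]
6: 0xe1 (blk 14, set 2) → L1-HIT  vc=[]
7: 0xeb (blk 14, set 2) → L1-HIT  vc=[]
8: 0xec (blk 14, set 2) → L1-HIT  vc=[]
9: 0x66 (blk 6, set 2) → MISS  vc=[14]
10: 0xa0 (blk 10, set 2) → MISS  vc=[14, 6]
11: 0x63 (blk 6, set 2) → VC-HIT  vc=[14, 10]
12: 0x68 (blk 6, set 2) → L1-HIT  vc=[14, 10]
13: 0xa9 (blk 10, set 2) → VC-HIT  vc=[14, 6]
14: 0x61 (blk 6, set 2) → VC-HIT  vc=[14, 10]

MISSES = 4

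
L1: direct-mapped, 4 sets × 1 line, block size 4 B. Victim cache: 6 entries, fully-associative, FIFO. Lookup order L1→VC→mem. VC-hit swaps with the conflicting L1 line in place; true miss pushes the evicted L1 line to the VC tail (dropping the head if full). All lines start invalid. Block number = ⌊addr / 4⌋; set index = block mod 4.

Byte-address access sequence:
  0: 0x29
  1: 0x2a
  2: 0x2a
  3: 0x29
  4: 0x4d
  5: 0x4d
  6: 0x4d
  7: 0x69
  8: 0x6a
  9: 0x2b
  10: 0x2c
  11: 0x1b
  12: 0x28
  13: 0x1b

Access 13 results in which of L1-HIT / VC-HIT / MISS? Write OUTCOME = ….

0: 0x29 (blk 10, set 2) → MISS  vc=[]
1: 0x2a (blk 10, set 2) → L1-HIT  vc=[]
2: 0x2a (blk 10, set 2) → L1-HIT  vc=[]
3: 0x29 (blk 10, set 2) → L1-HIT  vc=[]
4: 0x4d (blk 19, set 3) → MISS  vc=[]
5: 0x4d (blk 19, set 3) → L1-HIT  vc=[]
6: 0x4d (blk 19, set 3) → L1-HIT  vc=[]
7: 0x69 (blk 26, set 2) → MISS  vc=[10]
8: 0x6a (blk 26, set 2) → L1-HIT  vc=[10]
9: 0x2b (blk 10, set 2) → VC-HIT  vc=[26]
10: 0x2c (blk 11, set 3) → MISS  vc=[26, 19]
11: 0x1b (blk 6, set 2) → MISS  vc=[26, 19, 10]
12: 0x28 (blk 10, set 2) → VC-HIT  vc=[26, 19, 6]
13: 0x1b (blk 6, set 2) → VC-HIT  vc=[26, 19, 10]

OUTCOME = VC-HIT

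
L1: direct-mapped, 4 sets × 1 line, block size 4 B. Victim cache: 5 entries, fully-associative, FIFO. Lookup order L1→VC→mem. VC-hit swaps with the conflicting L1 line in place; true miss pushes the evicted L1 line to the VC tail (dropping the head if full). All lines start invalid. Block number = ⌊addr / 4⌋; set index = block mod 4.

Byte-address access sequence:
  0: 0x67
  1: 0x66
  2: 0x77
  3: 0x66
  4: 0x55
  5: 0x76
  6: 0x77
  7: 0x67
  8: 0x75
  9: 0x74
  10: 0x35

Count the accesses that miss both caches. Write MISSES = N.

#0 0x67→b25/s1 MISS; vc=[]
#1 0x66→b25/s1 L1-HIT; vc=[]
#2 0x77→b29/s1 MISS; vc=[25]
#3 0x66→b25/s1 VC-HIT; vc=[29]
#4 0x55→b21/s1 MISS; vc=[29,25]
#5 0x76→b29/s1 VC-HIT; vc=[21,25]
#6 0x77→b29/s1 L1-HIT; vc=[21,25]
#7 0x67→b25/s1 VC-HIT; vc=[21,29]
#8 0x75→b29/s1 VC-HIT; vc=[21,25]
#9 0x74→b29/s1 L1-HIT; vc=[21,25]
#10 0x35→b13/s1 MISS; vc=[21,25,29]

MISSES = 4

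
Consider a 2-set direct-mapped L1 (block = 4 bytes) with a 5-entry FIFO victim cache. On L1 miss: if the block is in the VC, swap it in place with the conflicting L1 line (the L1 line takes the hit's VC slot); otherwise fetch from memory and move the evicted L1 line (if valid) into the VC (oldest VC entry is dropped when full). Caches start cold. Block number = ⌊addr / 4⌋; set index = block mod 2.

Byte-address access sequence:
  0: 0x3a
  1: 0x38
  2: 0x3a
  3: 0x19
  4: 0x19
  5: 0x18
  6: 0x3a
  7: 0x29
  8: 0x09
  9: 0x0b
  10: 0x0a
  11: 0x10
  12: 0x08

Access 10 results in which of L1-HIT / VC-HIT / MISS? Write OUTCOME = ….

OUTCOME = L1-HIT

#0 0x3a→b14/s0 MISS; vc=[]
#1 0x38→b14/s0 L1-HIT; vc=[]
#2 0x3a→b14/s0 L1-HIT; vc=[]
#3 0x19→b6/s0 MISS; vc=[14]
#4 0x19→b6/s0 L1-HIT; vc=[14]
#5 0x18→b6/s0 L1-HIT; vc=[14]
#6 0x3a→b14/s0 VC-HIT; vc=[6]
#7 0x29→b10/s0 MISS; vc=[6,14]
#8 0x9→b2/s0 MISS; vc=[6,14,10]
#9 0xb→b2/s0 L1-HIT; vc=[6,14,10]
#10 0xa→b2/s0 L1-HIT; vc=[6,14,10]
#11 0x10→b4/s0 MISS; vc=[6,14,10,2]
#12 0x8→b2/s0 VC-HIT; vc=[6,14,10,4]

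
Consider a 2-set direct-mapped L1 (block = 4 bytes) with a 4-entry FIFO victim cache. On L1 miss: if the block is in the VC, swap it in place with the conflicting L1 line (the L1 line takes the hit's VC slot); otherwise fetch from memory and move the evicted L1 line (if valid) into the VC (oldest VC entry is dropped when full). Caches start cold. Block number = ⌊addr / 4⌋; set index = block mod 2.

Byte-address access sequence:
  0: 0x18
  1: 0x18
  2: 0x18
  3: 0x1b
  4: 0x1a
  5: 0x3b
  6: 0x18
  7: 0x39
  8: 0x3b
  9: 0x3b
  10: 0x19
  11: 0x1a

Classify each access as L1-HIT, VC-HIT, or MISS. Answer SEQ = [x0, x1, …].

SEQ = [MISS, L1-HIT, L1-HIT, L1-HIT, L1-HIT, MISS, VC-HIT, VC-HIT, L1-HIT, L1-HIT, VC-HIT, L1-HIT]

#0 0x18→b6/s0 MISS; vc=[]
#1 0x18→b6/s0 L1-HIT; vc=[]
#2 0x18→b6/s0 L1-HIT; vc=[]
#3 0x1b→b6/s0 L1-HIT; vc=[]
#4 0x1a→b6/s0 L1-HIT; vc=[]
#5 0x3b→b14/s0 MISS; vc=[6]
#6 0x18→b6/s0 VC-HIT; vc=[14]
#7 0x39→b14/s0 VC-HIT; vc=[6]
#8 0x3b→b14/s0 L1-HIT; vc=[6]
#9 0x3b→b14/s0 L1-HIT; vc=[6]
#10 0x19→b6/s0 VC-HIT; vc=[14]
#11 0x1a→b6/s0 L1-HIT; vc=[14]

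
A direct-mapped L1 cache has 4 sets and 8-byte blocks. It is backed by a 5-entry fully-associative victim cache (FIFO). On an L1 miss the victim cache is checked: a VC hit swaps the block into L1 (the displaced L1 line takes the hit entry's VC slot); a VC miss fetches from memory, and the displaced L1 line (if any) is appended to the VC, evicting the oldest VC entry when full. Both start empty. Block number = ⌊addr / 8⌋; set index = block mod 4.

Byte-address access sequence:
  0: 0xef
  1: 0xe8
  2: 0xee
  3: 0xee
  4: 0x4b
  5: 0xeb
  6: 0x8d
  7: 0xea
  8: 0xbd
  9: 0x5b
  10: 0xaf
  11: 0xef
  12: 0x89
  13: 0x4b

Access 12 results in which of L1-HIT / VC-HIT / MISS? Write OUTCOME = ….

OUTCOME = VC-HIT

#0 0xef→b29/s1 MISS; vc=[]
#1 0xe8→b29/s1 L1-HIT; vc=[]
#2 0xee→b29/s1 L1-HIT; vc=[]
#3 0xee→b29/s1 L1-HIT; vc=[]
#4 0x4b→b9/s1 MISS; vc=[29]
#5 0xeb→b29/s1 VC-HIT; vc=[9]
#6 0x8d→b17/s1 MISS; vc=[9,29]
#7 0xea→b29/s1 VC-HIT; vc=[9,17]
#8 0xbd→b23/s3 MISS; vc=[9,17]
#9 0x5b→b11/s3 MISS; vc=[9,17,23]
#10 0xaf→b21/s1 MISS; vc=[9,17,23,29]
#11 0xef→b29/s1 VC-HIT; vc=[9,17,23,21]
#12 0x89→b17/s1 VC-HIT; vc=[9,29,23,21]
#13 0x4b→b9/s1 VC-HIT; vc=[17,29,23,21]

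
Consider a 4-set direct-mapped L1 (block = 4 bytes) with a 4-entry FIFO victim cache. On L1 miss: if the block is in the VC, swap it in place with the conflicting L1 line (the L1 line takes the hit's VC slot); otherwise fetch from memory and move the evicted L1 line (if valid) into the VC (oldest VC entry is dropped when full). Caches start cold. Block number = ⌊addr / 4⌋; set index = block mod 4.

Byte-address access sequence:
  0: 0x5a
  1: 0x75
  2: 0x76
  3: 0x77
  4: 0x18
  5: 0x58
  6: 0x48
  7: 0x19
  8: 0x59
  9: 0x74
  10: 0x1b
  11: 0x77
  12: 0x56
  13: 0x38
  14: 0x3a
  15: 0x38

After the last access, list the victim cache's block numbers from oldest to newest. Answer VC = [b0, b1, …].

0: 0x5a (blk 22, set 2) → MISS  vc=[]
1: 0x75 (blk 29, set 1) → MISS  vc=[]
2: 0x76 (blk 29, set 1) → L1-HIT  vc=[]
3: 0x77 (blk 29, set 1) → L1-HIT  vc=[]
4: 0x18 (blk 6, set 2) → MISS  vc=[22]
5: 0x58 (blk 22, set 2) → VC-HIT  vc=[6]
6: 0x48 (blk 18, set 2) → MISS  vc=[6, 22]
7: 0x19 (blk 6, set 2) → VC-HIT  vc=[18, 22]
8: 0x59 (blk 22, set 2) → VC-HIT  vc=[18, 6]
9: 0x74 (blk 29, set 1) → L1-HIT  vc=[18, 6]
10: 0x1b (blk 6, set 2) → VC-HIT  vc=[18, 22]
11: 0x77 (blk 29, set 1) → L1-HIT  vc=[18, 22]
12: 0x56 (blk 21, set 1) → MISS  vc=[18, 22, 29]
13: 0x38 (blk 14, set 2) → MISS  vc=[18, 22, 29, 6]
14: 0x3a (blk 14, set 2) → L1-HIT  vc=[18, 22, 29, 6]
15: 0x38 (blk 14, set 2) → L1-HIT  vc=[18, 22, 29, 6]

VC = [18, 22, 29, 6]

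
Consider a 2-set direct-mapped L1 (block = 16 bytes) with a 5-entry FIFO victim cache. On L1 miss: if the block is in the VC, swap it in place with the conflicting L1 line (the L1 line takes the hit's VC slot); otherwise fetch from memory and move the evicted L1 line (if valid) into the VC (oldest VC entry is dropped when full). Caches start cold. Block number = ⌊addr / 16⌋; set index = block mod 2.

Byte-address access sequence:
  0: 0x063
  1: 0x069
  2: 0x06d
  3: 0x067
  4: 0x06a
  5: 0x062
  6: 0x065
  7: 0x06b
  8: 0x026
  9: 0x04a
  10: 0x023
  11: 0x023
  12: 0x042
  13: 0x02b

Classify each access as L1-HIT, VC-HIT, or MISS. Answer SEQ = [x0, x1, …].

SEQ = [MISS, L1-HIT, L1-HIT, L1-HIT, L1-HIT, L1-HIT, L1-HIT, L1-HIT, MISS, MISS, VC-HIT, L1-HIT, VC-HIT, VC-HIT]

#0 0x63→b6/s0 MISS; vc=[]
#1 0x69→b6/s0 L1-HIT; vc=[]
#2 0x6d→b6/s0 L1-HIT; vc=[]
#3 0x67→b6/s0 L1-HIT; vc=[]
#4 0x6a→b6/s0 L1-HIT; vc=[]
#5 0x62→b6/s0 L1-HIT; vc=[]
#6 0x65→b6/s0 L1-HIT; vc=[]
#7 0x6b→b6/s0 L1-HIT; vc=[]
#8 0x26→b2/s0 MISS; vc=[6]
#9 0x4a→b4/s0 MISS; vc=[6,2]
#10 0x23→b2/s0 VC-HIT; vc=[6,4]
#11 0x23→b2/s0 L1-HIT; vc=[6,4]
#12 0x42→b4/s0 VC-HIT; vc=[6,2]
#13 0x2b→b2/s0 VC-HIT; vc=[6,4]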